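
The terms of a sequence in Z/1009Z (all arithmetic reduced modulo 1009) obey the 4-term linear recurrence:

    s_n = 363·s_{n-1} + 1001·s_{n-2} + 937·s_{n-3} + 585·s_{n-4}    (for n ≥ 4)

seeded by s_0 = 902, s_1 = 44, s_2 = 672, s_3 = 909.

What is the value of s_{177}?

s_4 = 363·909 + 1001·672 + 937·44 + 585·902 = 524
s_5 = 363·524 + 1001·909 + 937·672 + 585·44 = 874
s_6 = 363·874 + 1001·524 + 937·909 + 585·672 = 27
s_7 = 363·27 + 1001·874 + 937·524 + 585·909 = 418
s_8 = 363·418 + 1001·27 + 937·874 + 585·524 = 611
s_9 = 363·611 + 1001·418 + 937·27 + 585·874 = 306
Continuing the recurrence:
  s_10 = 70;  s_11 = 511;  s_12 = 701;  s_13 = 565;  s_14 = 836;  s_15 = 533
  s_16 = 237;  s_17 = 968;  s_18 = 35;  s_19 = 29;  s_20 = 494;  s_21 = 226
  s_22 = 618;  s_23 = 105;  s_24 = 162;  s_25 = 384;  s_26 = 683;  s_27 = 999
  s_28 = 515;  s_29 = 258;  s_30 = 444;  s_31 = 143;  s_32 = 104;  s_33 = 184
  s_34 = 596;  s_35 = 451;  s_36 = 701;  s_37 = 775;  s_38 = 631;  s_39 = 328
  s_40 = 125;  s_41 = 680;  s_42 = 85;  s_43 = 441;  s_44 = 939;  s_45 = 511
  s_46 = 208;  s_47 = 462;  s_48 = 517;  s_49 = 767;  s_50 = 470;  s_51 = 983
  s_52 = 944;  s_53 = 985;  s_54 = 236;  s_55 = 664;  s_56 = 38;  s_57 = 657
  s_58 = 514;  s_59 = 981;  s_60 = 1;  s_61 = 828;  s_62 = 889;  s_63 = 967
  s_64 = 340;  s_65 = 277;  s_66 = 385;  s_67 = 706;  s_68 = 302;  s_69 = 179
  s_70 = 848;  s_71 = 439;  s_72 = 538;  s_73 = 344;  s_74 = 829;  s_75 = 655
  s_76 = 451;  s_77 = 352;  s_78 = 969;  s_79 = 397;  s_80 = 511;  s_81 = 634
  s_82 = 522;  s_83 = 483;  s_84 = 660;  s_85 = 955;  s_86 = 525;  s_87 = 244
  s_88 = 130;  s_89 = 64;  s_90 = 977;  s_91 = 172;  s_92 = 946;  s_93 = 364
  s_94 = 632;  s_95 = 708;  s_96 = 202;  s_97 = 1;  s_98 = 665;  s_99 = 308
  s_100 = 584;  s_101 = 793;  s_102 = 240;  s_103 = 964;  s_104 = 922;  s_105 = 705
  s_106 = 687;  s_107 = 691;  s_108 = 404;  s_109 = 594;  s_110 = 502;  s_111 = 698
  s_112 = 988;  s_113 = 484;  s_114 = 539;  s_115 = 263;  s_116 = 637;  s_117 = 238
  s_118 = 311;  s_119 = 27;  s_120 = 591;  s_121 = 203;  s_122 = 738;  s_123 = 380
  s_124 = 24;  s_125 = 661;  s_126 = 379;  s_127 = 720;  s_128 = 778;  s_129 = 381
  s_130 = 263;  s_131 = 528;  s_132 = 759;  s_133 = 3;  s_134 = 875;  s_135 = 739
  s_136 = 774;  s_137 = 906;  s_138 = 387;  s_139 = 275;  s_140 = 976;  s_141 = 620
  s_142 = 67;  s_143 = 992;  s_144 = 987;  s_145 = 912;  s_146 = 339;  s_147 = 446
  s_148 = 941;  s_149 = 576;  s_150 = 487;  s_151 = 73;  s_152 = 882;  s_153 = 943
  s_154 = 411;  s_155 = 779;  s_156 = 74;  s_157 = 860;  s_158 = 516;  s_159 = 190
  s_160 = 807;  s_161 = 619;  s_162 = 912;  s_163 = 775;  s_164 = 301;  s_165 = 959
  s_166 = 85;  s_167 = 836;  s_168 = 171;  s_169 = 844;  s_170 = 918;  s_171 = 66
  s_172 = 386;  s_173 = 176;  s_174 = 795;  s_175 = 340
s_176 = 363·340 + 1001·795 + 937·176 + 585·386 = 255
s_177 = 363·255 + 1001·340 + 937·795 + 585·176 = 359

359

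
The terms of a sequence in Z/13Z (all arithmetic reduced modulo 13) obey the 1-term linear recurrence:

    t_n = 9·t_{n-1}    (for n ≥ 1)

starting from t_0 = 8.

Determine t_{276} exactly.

t_1 = 9·8 = 7
t_2 = 9·7 = 11
t_3 = 9·11 = 8
(t_3) = (8) = (t_0), so the sequence has period 3.
276 ≡ 0 (mod 3), hence t_276 = t_0 = 8.

8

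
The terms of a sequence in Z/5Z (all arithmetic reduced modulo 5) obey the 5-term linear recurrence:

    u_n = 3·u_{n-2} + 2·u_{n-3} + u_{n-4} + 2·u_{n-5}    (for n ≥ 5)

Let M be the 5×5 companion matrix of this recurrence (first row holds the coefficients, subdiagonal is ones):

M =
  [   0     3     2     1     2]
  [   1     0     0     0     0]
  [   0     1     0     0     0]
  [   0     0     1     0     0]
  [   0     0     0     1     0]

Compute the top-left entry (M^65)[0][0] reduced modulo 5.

(M^65)[0][0] is the top entry after applying M 65 times to the unit state (1, 0, 0, 0, 0). Equivalently it is h_{69} for the auxiliary sequence (h_n) obeying the same recurrence with h_4 = 1 and h_i = 0 for 0 ≤ i < 4:
h_5 = 0·1 + 3·0 + 2·0 + 1·0 + 2·0 = 0
h_6 = 0·0 + 3·1 + 2·0 + 1·0 + 2·0 = 3
h_7 = 0·3 + 3·0 + 2·1 + 1·0 + 2·0 = 2
h_8 = 0·2 + 3·3 + 2·0 + 1·1 + 2·0 = 0
h_9 = 0·0 + 3·2 + 2·3 + 1·0 + 2·1 = 4
h_10 = 0·4 + 3·0 + 2·2 + 1·3 + 2·0 = 2
h_11 = 0·2 + 3·4 + 2·0 + 1·2 + 2·3 = 0
h_12 = 0·0 + 3·2 + 2·4 + 1·0 + 2·2 = 3
h_13 = 0·3 + 3·0 + 2·2 + 1·4 + 2·0 = 3
h_14 = 0·3 + 3·3 + 2·0 + 1·2 + 2·4 = 4
h_15 = 0·4 + 3·3 + 2·3 + 1·0 + 2·2 = 4
h_16 = 0·4 + 3·4 + 2·3 + 1·3 + 2·0 = 1
h_17 = 0·1 + 3·4 + 2·4 + 1·3 + 2·3 = 4
h_18 = 0·4 + 3·1 + 2·4 + 1·4 + 2·3 = 1
h_19 = 0·1 + 3·4 + 2·1 + 1·4 + 2·4 = 1
h_20 = 0·1 + 3·1 + 2·4 + 1·1 + 2·4 = 0
h_21 = 0·0 + 3·1 + 2·1 + 1·4 + 2·1 = 1
h_22 = 0·1 + 3·0 + 2·1 + 1·1 + 2·4 = 1
h_23 = 0·1 + 3·1 + 2·0 + 1·1 + 2·1 = 1
h_24 = 0·1 + 3·1 + 2·1 + 1·0 + 2·1 = 2
h_25 = 0·2 + 3·1 + 2·1 + 1·1 + 2·0 = 1
h_26 = 0·1 + 3·2 + 2·1 + 1·1 + 2·1 = 1
h_27 = 0·1 + 3·1 + 2·2 + 1·1 + 2·1 = 0
h_28 = 0·0 + 3·1 + 2·1 + 1·2 + 2·1 = 4
h_29 = 0·4 + 3·0 + 2·1 + 1·1 + 2·2 = 2
h_30 = 0·2 + 3·4 + 2·0 + 1·1 + 2·1 = 0
h_31 = 0·0 + 3·2 + 2·4 + 1·0 + 2·1 = 1
h_32 = 0·1 + 3·0 + 2·2 + 1·4 + 2·0 = 3
h_33 = 0·3 + 3·1 + 2·0 + 1·2 + 2·4 = 3
h_34 = 0·3 + 3·3 + 2·1 + 1·0 + 2·2 = 0
h_35 = 0·0 + 3·3 + 2·3 + 1·1 + 2·0 = 1
h_36 = 0·1 + 3·0 + 2·3 + 1·3 + 2·1 = 1
h_37 = 0·1 + 3·1 + 2·0 + 1·3 + 2·3 = 2
h_38 = 0·2 + 3·1 + 2·1 + 1·0 + 2·3 = 1
h_39 = 0·1 + 3·2 + 2·1 + 1·1 + 2·0 = 4
h_40 = 0·4 + 3·1 + 2·2 + 1·1 + 2·1 = 0
h_41 = 0·0 + 3·4 + 2·1 + 1·2 + 2·1 = 3
h_42 = 0·3 + 3·0 + 2·4 + 1·1 + 2·2 = 3
h_43 = 0·3 + 3·3 + 2·0 + 1·4 + 2·1 = 0
h_44 = 0·0 + 3·3 + 2·3 + 1·0 + 2·4 = 3
h_45 = 0·3 + 3·0 + 2·3 + 1·3 + 2·0 = 4
h_46 = 0·4 + 3·3 + 2·0 + 1·3 + 2·3 = 3
h_47 = 0·3 + 3·4 + 2·3 + 1·0 + 2·3 = 4
h_48 = 0·4 + 3·3 + 2·4 + 1·3 + 2·0 = 0
h_49 = 0·0 + 3·4 + 2·3 + 1·4 + 2·3 = 3
h_50 = 0·3 + 3·0 + 2·4 + 1·3 + 2·4 = 4
h_51 = 0·4 + 3·3 + 2·0 + 1·4 + 2·3 = 4
h_52 = 0·4 + 3·4 + 2·3 + 1·0 + 2·4 = 1
h_53 = 0·1 + 3·4 + 2·4 + 1·3 + 2·0 = 3
h_54 = 0·3 + 3·1 + 2·4 + 1·4 + 2·3 = 1
h_55 = 0·1 + 3·3 + 2·1 + 1·4 + 2·4 = 3
h_56 = 0·3 + 3·1 + 2·3 + 1·1 + 2·4 = 3
h_57 = 0·3 + 3·3 + 2·1 + 1·3 + 2·1 = 1
h_58 = 0·1 + 3·3 + 2·3 + 1·1 + 2·3 = 2
h_59 = 0·2 + 3·1 + 2·3 + 1·3 + 2·1 = 4
h_60 = 0·4 + 3·2 + 2·1 + 1·3 + 2·3 = 2
h_61 = 0·2 + 3·4 + 2·2 + 1·1 + 2·3 = 3
h_62 = 0·3 + 3·2 + 2·4 + 1·2 + 2·1 = 3
h_63 = 0·3 + 3·3 + 2·2 + 1·4 + 2·2 = 1
h_64 = 0·1 + 3·3 + 2·3 + 1·2 + 2·4 = 0
h_65 = 0·0 + 3·1 + 2·3 + 1·3 + 2·2 = 1
h_66 = 0·1 + 3·0 + 2·1 + 1·3 + 2·3 = 1
h_67 = 0·1 + 3·1 + 2·0 + 1·1 + 2·3 = 0
h_68 = 0·0 + 3·1 + 2·1 + 1·0 + 2·1 = 2
h_69 = 0·2 + 3·0 + 2·1 + 1·1 + 2·0 = 3

3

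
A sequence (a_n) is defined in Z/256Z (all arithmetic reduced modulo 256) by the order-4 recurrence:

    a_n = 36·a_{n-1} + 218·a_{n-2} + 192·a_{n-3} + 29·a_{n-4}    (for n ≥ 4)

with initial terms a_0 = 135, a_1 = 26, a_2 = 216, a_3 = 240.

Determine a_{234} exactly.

172

a_4 = 36·240 + 218·216 + 192·26 + 29·135 = 123
a_5 = 36·123 + 218·240 + 192·216 + 29·26 = 158
a_6 = 36·158 + 218·123 + 192·240 + 29·216 = 110
a_7 = 36·110 + 218·158 + 192·123 + 29·240 = 116
a_8 = 36·116 + 218·110 + 192·158 + 29·123 = 107
a_9 = 36·107 + 218·116 + 192·110 + 29·158 = 58
Continuing the recurrence:
  a_10 = 188;  a_11 = 56;  a_12 = 151;  a_13 = 126;  a_14 = 154;  a_15 = 140
  a_16 = 111;  a_17 = 154;  a_18 = 160;  a_19 = 192;  a_20 = 83;  a_21 = 158
  a_22 = 6;  a_23 = 100;  a_24 = 19;  a_25 = 58;  a_26 = 4;  a_27 = 136
  a_28 = 47;  a_29 = 254;  a_30 = 50;  a_31 = 252;  a_32 = 215;  a_33 = 26
  a_34 = 104;  a_35 = 144;  a_36 = 171;  a_37 = 158;  a_38 = 158;  a_39 = 84
  a_40 = 59;  a_41 = 58;  a_42 = 76;  a_43 = 216;  a_44 = 71;  a_45 = 126
  a_46 = 202;  a_47 = 108;  a_48 = 191;  a_49 = 154;  a_50 = 48;  a_51 = 96
  a_52 = 131;  a_53 = 158;  a_54 = 54;  a_55 = 68;  a_56 = 227;  a_57 = 58
  a_58 = 148;  a_59 = 40;  a_60 = 223;  a_61 = 254;  a_62 = 98;  a_63 = 220
  a_64 = 39;  a_65 = 26;  a_66 = 248;  a_67 = 48;  a_68 = 219;  a_69 = 158
  a_70 = 206;  a_71 = 52;  a_72 = 11;  a_73 = 58;  a_74 = 220;  a_75 = 120
  a_76 = 247;  a_77 = 126;  a_78 = 250;  a_79 = 76;  a_80 = 15;  a_81 = 154
  a_82 = 192;  a_83 = 0;  a_84 = 179;  a_85 = 158;  a_86 = 102;  a_87 = 36
  a_88 = 179;  a_89 = 58;  a_90 = 36;  a_91 = 200;  a_92 = 143;  a_93 = 254
  a_94 = 146;  a_95 = 188;  a_96 = 119;  a_97 = 26;  a_98 = 136;  a_99 = 208
  a_100 = 11;  a_101 = 158;  a_102 = 254;  a_103 = 20;  a_104 = 219;  a_105 = 58
  a_106 = 108;  a_107 = 24;  a_108 = 167;  a_109 = 126;  a_110 = 42;  a_111 = 44
  a_112 = 95;  a_113 = 154;  a_114 = 80;  a_115 = 160;  a_116 = 227;  a_117 = 158
  a_118 = 150;  a_119 = 4;  a_120 = 131;  a_121 = 58;  a_122 = 180;  a_123 = 104
  a_124 = 63;  a_125 = 254;  a_126 = 194;  a_127 = 156;  a_128 = 199;  a_129 = 26
  a_130 = 24;  a_131 = 112;  a_132 = 59;  a_133 = 158;  a_134 = 46;  a_135 = 244
  a_136 = 171;  a_137 = 58;  a_138 = 252;  a_139 = 184;  a_140 = 87;  a_141 = 126
  a_142 = 90;  a_143 = 12;  a_144 = 175;  a_145 = 154;  a_146 = 224;  a_147 = 64
  a_148 = 19;  a_149 = 158;  a_150 = 198;  a_151 = 228;  a_152 = 83;  a_153 = 58
  a_154 = 68;  a_155 = 8;  a_156 = 239;  a_157 = 254;  a_158 = 242;  a_159 = 124
  a_160 = 23;  a_161 = 26;  a_162 = 168;  a_163 = 16;  a_164 = 107;  a_165 = 158
  a_166 = 94;  a_167 = 212;  a_168 = 123;  a_169 = 58;  a_170 = 140;  a_171 = 88
  a_172 = 7;  a_173 = 126;  a_174 = 138;  a_175 = 236;  a_176 = 255;  a_177 = 154
  a_178 = 112;  a_179 = 224;  a_180 = 67;  a_181 = 158;  a_182 = 246;  a_183 = 196
  a_184 = 35;  a_185 = 58;  a_186 = 212;  a_187 = 168;  a_188 = 159;  a_189 = 254
  a_190 = 34;  a_191 = 92;  a_192 = 103;  a_193 = 26;  a_194 = 56;  a_195 = 176
  a_196 = 155;  a_197 = 158;  a_198 = 142;  a_199 = 180;  a_200 = 75;  a_201 = 58
  a_202 = 28;  a_203 = 248;  a_204 = 183;  a_205 = 126;  a_206 = 186;  a_207 = 204
  a_208 = 79;  a_209 = 154;  a_210 = 0;  a_211 = 128;  a_212 = 115;  a_213 = 158
  a_214 = 38;  a_215 = 164;  a_216 = 243;  a_217 = 58;  a_218 = 100;  a_219 = 72
  a_220 = 79;  a_221 = 254;  a_222 = 82;  a_223 = 60;  a_224 = 183;  a_225 = 26
  a_226 = 200;  a_227 = 80;  a_228 = 203;  a_229 = 158;  a_230 = 190;  a_231 = 148
  a_232 = 27
a_233 = 36·27 + 218·148 + 192·190 + 29·158 = 58
a_234 = 36·58 + 218·27 + 192·148 + 29·190 = 172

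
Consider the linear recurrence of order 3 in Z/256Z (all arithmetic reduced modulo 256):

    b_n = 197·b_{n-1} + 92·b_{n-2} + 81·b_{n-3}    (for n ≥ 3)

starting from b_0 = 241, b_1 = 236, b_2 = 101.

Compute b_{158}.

b_3 = 197·101 + 92·236 + 81·241 = 202
b_4 = 197·202 + 92·101 + 81·236 = 106
b_5 = 197·106 + 92·202 + 81·101 = 31
b_6 = 197·31 + 92·106 + 81·202 = 221
b_7 = 197·221 + 92·31 + 81·106 = 191
b_8 = 197·191 + 92·221 + 81·31 = 54
Continuing the recurrence:
  b_9 = 31;  b_10 = 178;  b_11 = 52;  b_12 = 203;  b_13 = 57;  b_14 = 69
  b_15 = 208;  b_16 = 229;  b_17 = 206;  b_18 = 162;  b_19 = 39;  b_20 = 105
  b_21 = 19;  b_22 = 178;  b_23 = 7;  b_24 = 94;  b_25 = 44;  b_26 = 219
  b_27 = 21;  b_28 = 201;  b_29 = 132;  b_30 = 117;  b_31 = 18;  b_32 = 170
  b_33 = 79;  b_34 = 149;  b_35 = 215;  b_36 = 254;  b_37 = 223;  b_38 = 234
  b_39 = 148;  b_40 = 139;  b_41 = 49;  b_42 = 125;  b_43 = 200;  b_44 = 85
  b_45 = 214;  b_46 = 130;  b_47 = 215;  b_48 = 225;  b_49 = 139;  b_50 = 218
  b_51 = 231;  b_52 = 22;  b_53 = 236;  b_54 = 155;  b_55 = 13;  b_56 = 97
  b_57 = 92;  b_58 = 197;  b_59 = 90;  b_60 = 42;  b_61 = 255;  b_62 = 205
  b_63 = 175;  b_64 = 6;  b_65 = 95;  b_66 = 162;  b_67 = 180;  b_68 = 203
  b_69 = 41;  b_70 = 117;  b_71 = 0;  b_72 = 5;  b_73 = 222;  b_74 = 162
  b_75 = 7;  b_76 = 217;  b_77 = 195;  b_78 = 66;  b_79 = 135;  b_80 = 78
  b_81 = 108;  b_82 = 219;  b_83 = 5;  b_84 = 185;  b_85 = 116;  b_86 = 85
  b_87 = 162;  b_88 = 234;  b_89 = 47;  b_90 = 133;  b_91 = 71;  b_92 = 78
  b_93 = 159;  b_94 = 218;  b_95 = 148;  b_96 = 139;  b_97 = 33;  b_98 = 45
  b_99 = 120;  b_100 = 245;  b_101 = 230;  b_102 = 2;  b_103 = 183;  b_104 = 81
  b_105 = 187;  b_106 = 234;  b_107 = 231;  b_108 = 6;  b_109 = 172;  b_110 = 155
  b_111 = 253;  b_112 = 209;  b_113 = 204;  b_114 = 37;  b_115 = 234;  b_116 = 234
  b_117 = 223;  b_118 = 189;  b_119 = 159;  b_120 = 214;  b_121 = 159;  b_122 = 146
  b_123 = 52;  b_124 = 203;  b_125 = 25;  b_126 = 165;  b_127 = 48;  b_128 = 37
  b_129 = 238;  b_130 = 162;  b_131 = 231;  b_132 = 73;  b_133 = 115;  b_134 = 210
  b_135 = 7;  b_136 = 62;  b_137 = 172;  b_138 = 219;  b_139 = 245;  b_140 = 169
  b_141 = 100;  b_142 = 53;  b_143 = 50;  b_144 = 42;  b_145 = 15;  b_146 = 117
  b_147 = 183;  b_148 = 158;  b_149 = 95;  b_150 = 202;  b_151 = 148;  b_152 = 139
  b_153 = 17;  b_154 = 221;  b_155 = 40;  b_156 = 149
b_157 = 197·149 + 92·40 + 81·221 = 246
b_158 = 197·246 + 92·149 + 81·40 = 130

130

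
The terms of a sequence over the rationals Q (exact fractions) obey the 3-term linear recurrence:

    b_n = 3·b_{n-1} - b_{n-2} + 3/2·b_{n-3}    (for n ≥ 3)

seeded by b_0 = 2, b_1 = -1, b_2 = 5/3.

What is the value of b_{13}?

b_3 = 3·5/3 + -1·-1 + 3/2·2 = 9
b_4 = 3·9 + -1·5/3 + 3/2·-1 = 143/6
b_5 = 3·143/6 + -1·9 + 3/2·5/3 = 65
b_6 = 3·65 + -1·143/6 + 3/2·9 = 554/3
b_7 = 3·554/3 + -1·65 + 3/2·143/6 = 2099/4
b_8 = 3·2099/4 + -1·554/3 + 3/2·65 = 17845/12
b_9 = 3·17845/12 + -1·2099/4 + 3/2·554/3 = 8427/2
b_10 = 3·8427/2 + -1·17845/12 + 3/2·2099/4 = 286573/24
b_11 = 3·286573/24 + -1·8427/2 + 3/2·17845/12 = 135355/4
b_12 = 3·135355/4 + -1·286573/24 + 3/2·8427/2 = 2301503/24
b_13 = 3·2301503/24 + -1·135355/4 + 3/2·286573/24 = 4348159/16

4348159/16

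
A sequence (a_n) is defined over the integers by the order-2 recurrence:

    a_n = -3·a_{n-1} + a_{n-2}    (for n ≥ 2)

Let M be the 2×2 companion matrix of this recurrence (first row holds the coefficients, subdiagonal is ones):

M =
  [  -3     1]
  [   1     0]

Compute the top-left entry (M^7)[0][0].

-3927

(M^7)[0][0] is the top entry after applying M 7 times to the unit state (1, 0). Equivalently it is h_{8} for the auxiliary sequence (h_n) obeying the same recurrence with h_1 = 1 and h_i = 0 for 0 ≤ i < 1:
h_2 = -3·1 + 1·0 = -3
h_3 = -3·-3 + 1·1 = 10
h_4 = -3·10 + 1·-3 = -33
h_5 = -3·-33 + 1·10 = 109
h_6 = -3·109 + 1·-33 = -360
h_7 = -3·-360 + 1·109 = 1189
h_8 = -3·1189 + 1·-360 = -3927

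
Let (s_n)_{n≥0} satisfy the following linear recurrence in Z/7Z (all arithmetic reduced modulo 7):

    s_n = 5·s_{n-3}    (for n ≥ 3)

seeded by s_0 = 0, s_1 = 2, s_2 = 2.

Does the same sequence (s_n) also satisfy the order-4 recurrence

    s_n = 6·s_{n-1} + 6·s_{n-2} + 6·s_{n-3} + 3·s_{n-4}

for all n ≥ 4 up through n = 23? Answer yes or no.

no

Terms s_0..s_23: 0, 2, 2, 0, 3, 3, 0, 1, 1, 0, 5, 5, 0, 4, 4, 0, 6, 6, 0, 2, 2, 0, 3, 3
n=4: candidate gives 3, actual s_4 = 3 ✓
n=5: candidate gives 1, actual s_5 = 3 ✗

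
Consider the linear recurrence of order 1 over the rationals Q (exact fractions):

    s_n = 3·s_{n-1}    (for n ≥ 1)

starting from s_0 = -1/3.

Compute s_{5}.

s_1 = 3·-1/3 = -1
s_2 = 3·-1 = -3
s_3 = 3·-3 = -9
s_4 = 3·-9 = -27
s_5 = 3·-27 = -81

-81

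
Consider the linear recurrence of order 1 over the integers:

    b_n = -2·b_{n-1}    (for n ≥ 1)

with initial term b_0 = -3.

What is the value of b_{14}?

-49152

b_1 = -2·-3 = 6
b_2 = -2·6 = -12
b_3 = -2·-12 = 24
b_4 = -2·24 = -48
b_5 = -2·-48 = 96
b_6 = -2·96 = -192
b_7 = -2·-192 = 384
b_8 = -2·384 = -768
b_9 = -2·-768 = 1536
b_10 = -2·1536 = -3072
b_11 = -2·-3072 = 6144
b_12 = -2·6144 = -12288
b_13 = -2·-12288 = 24576
b_14 = -2·24576 = -49152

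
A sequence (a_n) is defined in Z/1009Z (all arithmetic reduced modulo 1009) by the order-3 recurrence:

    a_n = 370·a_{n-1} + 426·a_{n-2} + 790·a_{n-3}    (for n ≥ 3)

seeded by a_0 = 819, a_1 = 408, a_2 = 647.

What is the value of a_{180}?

280

a_3 = 370·647 + 426·408 + 790·819 = 758
a_4 = 370·758 + 426·647 + 790·408 = 572
a_5 = 370·572 + 426·758 + 790·647 = 354
a_6 = 370·354 + 426·572 + 790·758 = 796
a_7 = 370·796 + 426·354 + 790·572 = 203
a_8 = 370·203 + 426·796 + 790·354 = 683
Continuing the recurrence:
  a_9 = 397;  a_10 = 890;  a_11 = 740;  a_12 = 957;  a_13 = 190;  a_14 = 105
  a_15 = 8;  a_16 = 26;  a_17 = 123;  a_18 = 348;  a_19 = 907;  a_20 = 833
  a_21 = 872;  a_22 = 599;  a_23 = 12;  a_24 = 34;  a_25 = 528;  a_26 = 371
  a_27 = 593;  a_28 = 493;  a_29 = 629;  a_30 = 91;  a_31 = 938;  a_32 = 870
  a_33 = 304;  a_34 = 203;  a_35 = 967;  a_36 = 326;  a_37 = 758;  a_38 = 718
  a_39 = 566;  a_40 = 172;  a_41 = 200;  a_42 = 111;  a_43 = 819;  a_44 = 789
  a_45 = 16;  a_46 = 224;  a_47 = 652;  a_48 = 190;  a_49 = 332;  a_50 = 452
  a_51 = 686;  a_52 = 334;  a_53 = 2;  a_54 = 862;  a_55 = 450;  a_56 = 522
  a_57 = 316;  a_58 = 600;  a_59 = 138;  a_60 = 341;  a_61 = 81;  a_62 = 727
  a_63 = 783;  a_64 = 489;  a_65 = 107;  a_66 = 752;  a_67 = 805;  a_68 = 468
  a_69 = 270;  a_70 = 884;  a_71 = 584;  a_72 = 782;  a_73 = 459;  a_74 = 727
  a_75 = 656;  a_76 = 878;  a_77 = 134;  a_78 = 451;  a_79 = 393;  a_80 = 445
  a_81 = 220;  a_82 = 256;  a_83 = 175;  a_84 = 510;  a_85 = 341;  a_86 = 387
  a_87 = 191;  a_88 = 422;  a_89 = 394;  a_90 = 194;  a_91 = 901;  a_92 = 794
  a_93 = 459;  a_94 = 992;  a_95 = 223;  a_96 = 981;  a_97 = 578;  a_98 = 736
  a_99 = 0;  a_100 = 289;  a_101 = 232;  a_102 = 91;  a_103 = 599;  a_104 = 725
  a_105 = 4;  a_106 = 556;  a_107 = 217;  a_108 = 453;  a_109 = 55;  a_110 = 329
  a_111 = 548;  a_112 = 926;  a_113 = 526;  a_114 = 908;  a_115 = 56;  a_116 = 733
  a_117 = 359;  a_118 = 972;  a_119 = 915;  a_120 = 998;  a_121 = 313;  a_122 = 540
  a_123 = 559;  a_124 = 38;  a_125 = 746;  a_126 = 275;  a_127 = 561;  a_128 = 915
  a_129 = 703;  a_130 = 343;  a_131 = 996;  a_132 = 468;  a_133 = 686;  a_134 = 976
  a_135 = 959;  a_136 = 846;  a_137 = 283;  a_138 = 817;  a_139 = 459;  a_140 = 836
  a_141 = 24;  a_142 = 137;  a_143 = 928;  a_144 = 938;  a_145 = 31;  a_146 = 981
  a_147 = 233;  a_148 = 899;  a_149 = 114;  a_150 = 797;  a_151 = 268;  a_152 = 26
  a_153 = 704;  a_154 = 974;  a_155 = 758;  a_156 = 384;  a_157 = 441;  a_158 = 321
  a_159 = 560;  a_160 = 162;  a_161 = 167;  a_162 = 90;  a_163 = 352;  a_164 = 837
  a_165 = 8;  a_166 = 923;  a_167 = 175;  a_168 = 128;  a_169 = 493;  a_170 = 849
  a_171 = 697;  a_172 = 34;  a_173 = 473;  a_174 = 527;  a_175 = 577;  a_176 = 426
  a_177 = 444;  a_178 = 440
a_179 = 370·440 + 426·444 + 790·426 = 346
a_180 = 370·346 + 426·440 + 790·444 = 280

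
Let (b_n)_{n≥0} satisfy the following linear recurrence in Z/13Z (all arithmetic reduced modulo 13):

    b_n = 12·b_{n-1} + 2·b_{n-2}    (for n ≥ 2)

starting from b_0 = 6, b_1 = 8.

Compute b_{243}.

b_2 = 12·8 + 2·6 = 4
b_3 = 12·4 + 2·8 = 12
b_4 = 12·12 + 2·4 = 9
b_5 = 12·9 + 2·12 = 2
b_6 = 12·2 + 2·9 = 3
b_7 = 12·3 + 2·2 = 1
b_8 = 12·1 + 2·3 = 5
b_9 = 12·5 + 2·1 = 10
b_10 = 12·10 + 2·5 = 0
b_11 = 12·0 + 2·10 = 7
b_12 = 12·7 + 2·0 = 6
b_13 = 12·6 + 2·7 = 8
(b_12, b_13) = (6, 8) = (b_0, b_1), so the sequence has period 12.
243 ≡ 3 (mod 12), hence b_243 = b_3 = 12.

12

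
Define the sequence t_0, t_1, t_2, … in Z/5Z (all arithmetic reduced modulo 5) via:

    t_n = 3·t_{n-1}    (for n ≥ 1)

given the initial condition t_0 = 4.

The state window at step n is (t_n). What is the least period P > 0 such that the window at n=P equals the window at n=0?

4

n=0: window = (4)
n=1: window = (2)
n=2: window = (1)
n=3: window = (3)
n=4: window = (4)
window at n=4 equals window at n=0 → period = 4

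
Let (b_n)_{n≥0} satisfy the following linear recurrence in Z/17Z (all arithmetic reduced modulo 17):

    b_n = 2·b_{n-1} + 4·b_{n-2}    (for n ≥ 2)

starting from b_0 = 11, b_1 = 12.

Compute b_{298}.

11

b_2 = 2·12 + 4·11 = 0
b_3 = 2·0 + 4·12 = 14
b_4 = 2·14 + 4·0 = 11
b_5 = 2·11 + 4·14 = 10
b_6 = 2·10 + 4·11 = 13
b_7 = 2·13 + 4·10 = 15
b_8 = 2·15 + 4·13 = 14
b_9 = 2·14 + 4·15 = 3
b_10 = 2·3 + 4·14 = 11
b_11 = 2·11 + 4·3 = 0
b_12 = 2·0 + 4·11 = 10
b_13 = 2·10 + 4·0 = 3
b_14 = 2·3 + 4·10 = 12
b_15 = 2·12 + 4·3 = 2
b_16 = 2·2 + 4·12 = 1
b_17 = 2·1 + 4·2 = 10
b_18 = 2·10 + 4·1 = 7
b_19 = 2·7 + 4·10 = 3
b_20 = 2·3 + 4·7 = 0
b_21 = 2·0 + 4·3 = 12
b_22 = 2·12 + 4·0 = 7
b_23 = 2·7 + 4·12 = 11
b_24 = 2·11 + 4·7 = 16
b_25 = 2·16 + 4·11 = 8
b_26 = 2·8 + 4·16 = 12
b_27 = 2·12 + 4·8 = 5
b_28 = 2·5 + 4·12 = 7
b_29 = 2·7 + 4·5 = 0
b_30 = 2·0 + 4·7 = 11
b_31 = 2·11 + 4·0 = 5
b_32 = 2·5 + 4·11 = 3
b_33 = 2·3 + 4·5 = 9
b_34 = 2·9 + 4·3 = 13
b_35 = 2·13 + 4·9 = 11
b_36 = 2·11 + 4·13 = 6
b_37 = 2·6 + 4·11 = 5
b_38 = 2·5 + 4·6 = 0
b_39 = 2·0 + 4·5 = 3
b_40 = 2·3 + 4·0 = 6
b_41 = 2·6 + 4·3 = 7
b_42 = 2·7 + 4·6 = 4
b_43 = 2·4 + 4·7 = 2
b_44 = 2·2 + 4·4 = 3
b_45 = 2·3 + 4·2 = 14
b_46 = 2·14 + 4·3 = 6
b_47 = 2·6 + 4·14 = 0
b_48 = 2·0 + 4·6 = 7
b_49 = 2·7 + 4·0 = 14
b_50 = 2·14 + 4·7 = 5
b_51 = 2·5 + 4·14 = 15
b_52 = 2·15 + 4·5 = 16
b_53 = 2·16 + 4·15 = 7
b_54 = 2·7 + 4·16 = 10
b_55 = 2·10 + 4·7 = 14
b_56 = 2·14 + 4·10 = 0
b_57 = 2·0 + 4·14 = 5
b_58 = 2·5 + 4·0 = 10
b_59 = 2·10 + 4·5 = 6
b_60 = 2·6 + 4·10 = 1
b_61 = 2·1 + 4·6 = 9
b_62 = 2·9 + 4·1 = 5
b_63 = 2·5 + 4·9 = 12
b_64 = 2·12 + 4·5 = 10
b_65 = 2·10 + 4·12 = 0
b_66 = 2·0 + 4·10 = 6
b_67 = 2·6 + 4·0 = 12
b_68 = 2·12 + 4·6 = 14
b_69 = 2·14 + 4·12 = 8
b_70 = 2·8 + 4·14 = 4
b_71 = 2·4 + 4·8 = 6
b_72 = 2·6 + 4·4 = 11
b_73 = 2·11 + 4·6 = 12
(b_72, b_73) = (11, 12) = (b_0, b_1), so the sequence has period 72.
298 ≡ 10 (mod 72), hence b_298 = b_10 = 11.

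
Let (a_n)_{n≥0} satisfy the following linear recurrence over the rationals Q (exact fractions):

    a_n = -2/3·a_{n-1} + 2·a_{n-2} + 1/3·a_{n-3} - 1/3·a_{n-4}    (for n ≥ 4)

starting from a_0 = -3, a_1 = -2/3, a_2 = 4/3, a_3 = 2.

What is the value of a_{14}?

-24271769/531441

a_4 = -2/3·2 + 2·4/3 + 1/3·-2/3 + -1/3·-3 = 19/9
a_5 = -2/3·19/9 + 2·2 + 1/3·4/3 + -1/3·-2/3 = 88/27
a_6 = -2/3·88/27 + 2·19/9 + 1/3·2 + -1/3·4/3 = 184/81
a_7 = -2/3·184/81 + 2·88/27 + 1/3·19/9 + -1/3·2 = 1225/243
a_8 = -2/3·1225/243 + 2·184/81 + 1/3·88/27 + -1/3·19/9 = 1141/729
a_9 = -2/3·1141/729 + 2·1225/243 + 1/3·184/81 + -1/3·88/27 = 19048/2187
a_10 = -2/3·19048/2187 + 2·1141/729 + 1/3·1225/243 + -1/3·184/81 = -11501/6561
a_11 = -2/3·-11501/6561 + 2·19048/2187 + 1/3·1141/729 + -1/3·1225/243 = 343060/19683
a_12 = -2/3·343060/19683 + 2·-11501/6561 + 1/3·19048/2187 + -1/3·1141/729 = -752513/59049
a_13 = -2/3·-752513/59049 + 2·343060/19683 + 1/3·-11501/6561 + -1/3·19048/2187 = 7062301/177147
a_14 = -2/3·7062301/177147 + 2·-752513/59049 + 1/3·343060/19683 + -1/3·-11501/6561 = -24271769/531441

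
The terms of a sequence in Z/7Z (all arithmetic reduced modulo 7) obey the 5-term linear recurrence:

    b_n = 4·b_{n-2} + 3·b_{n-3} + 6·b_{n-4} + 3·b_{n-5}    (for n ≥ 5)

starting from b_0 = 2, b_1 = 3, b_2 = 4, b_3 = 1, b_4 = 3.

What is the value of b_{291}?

b_5 = 0·3 + 4·1 + 3·4 + 6·3 + 3·2 = 5
b_6 = 0·5 + 4·3 + 3·1 + 6·4 + 3·3 = 6
b_7 = 0·6 + 4·5 + 3·3 + 6·1 + 3·4 = 5
b_8 = 0·5 + 4·6 + 3·5 + 6·3 + 3·1 = 4
b_9 = 0·4 + 4·5 + 3·6 + 6·5 + 3·3 = 0
b_10 = 0·0 + 4·4 + 3·5 + 6·6 + 3·5 = 5
b_11 = 0·5 + 4·0 + 3·4 + 6·5 + 3·6 = 4
b_12 = 0·4 + 4·5 + 3·0 + 6·4 + 3·5 = 3
b_13 = 0·3 + 4·4 + 3·5 + 6·0 + 3·4 = 1
b_14 = 0·1 + 4·3 + 3·4 + 6·5 + 3·0 = 5
b_15 = 0·5 + 4·1 + 3·3 + 6·4 + 3·5 = 3
b_16 = 0·3 + 4·5 + 3·1 + 6·3 + 3·4 = 4
b_17 = 0·4 + 4·3 + 3·5 + 6·1 + 3·3 = 0
b_18 = 0·0 + 4·4 + 3·3 + 6·5 + 3·1 = 2
b_19 = 0·2 + 4·0 + 3·4 + 6·3 + 3·5 = 3
b_20 = 0·3 + 4·2 + 3·0 + 6·4 + 3·3 = 6
b_21 = 0·6 + 4·3 + 3·2 + 6·0 + 3·4 = 2
b_22 = 0·2 + 4·6 + 3·3 + 6·2 + 3·0 = 3
b_23 = 0·3 + 4·2 + 3·6 + 6·3 + 3·2 = 1
b_24 = 0·1 + 4·3 + 3·2 + 6·6 + 3·3 = 0
b_25 = 0·0 + 4·1 + 3·3 + 6·2 + 3·6 = 1
b_26 = 0·1 + 4·0 + 3·1 + 6·3 + 3·2 = 6
b_27 = 0·6 + 4·1 + 3·0 + 6·1 + 3·3 = 5
b_28 = 0·5 + 4·6 + 3·1 + 6·0 + 3·1 = 2
b_29 = 0·2 + 4·5 + 3·6 + 6·1 + 3·0 = 2
b_30 = 0·2 + 4·2 + 3·5 + 6·6 + 3·1 = 6
b_31 = 0·6 + 4·2 + 3·2 + 6·5 + 3·6 = 6
b_32 = 0·6 + 4·6 + 3·2 + 6·2 + 3·5 = 1
b_33 = 0·1 + 4·6 + 3·6 + 6·2 + 3·2 = 4
b_34 = 0·4 + 4·1 + 3·6 + 6·6 + 3·2 = 1
b_35 = 0·1 + 4·4 + 3·1 + 6·6 + 3·6 = 3
b_36 = 0·3 + 4·1 + 3·4 + 6·1 + 3·6 = 5
b_37 = 0·5 + 4·3 + 3·1 + 6·4 + 3·1 = 0
b_38 = 0·0 + 4·5 + 3·3 + 6·1 + 3·4 = 5
b_39 = 0·5 + 4·0 + 3·5 + 6·3 + 3·1 = 1
b_40 = 0·1 + 4·5 + 3·0 + 6·5 + 3·3 = 3
b_41 = 0·3 + 4·1 + 3·5 + 6·0 + 3·5 = 6
b_42 = 0·6 + 4·3 + 3·1 + 6·5 + 3·0 = 3
b_43 = 0·3 + 4·6 + 3·3 + 6·1 + 3·5 = 5
b_44 = 0·5 + 4·3 + 3·6 + 6·3 + 3·1 = 2
b_45 = 0·2 + 4·5 + 3·3 + 6·6 + 3·3 = 4
b_46 = 0·4 + 4·2 + 3·5 + 6·3 + 3·6 = 3
b_47 = 0·3 + 4·4 + 3·2 + 6·5 + 3·3 = 5
b_48 = 0·5 + 4·3 + 3·4 + 6·2 + 3·5 = 2
b_49 = 0·2 + 4·5 + 3·3 + 6·4 + 3·2 = 3
b_50 = 0·3 + 4·2 + 3·5 + 6·3 + 3·4 = 4
b_51 = 0·4 + 4·3 + 3·2 + 6·5 + 3·3 = 1
b_52 = 0·1 + 4·4 + 3·3 + 6·2 + 3·5 = 3
(b_48, b_49, b_50, b_51, b_52) = (2, 3, 4, 1, 3) = (b_0, b_1, b_2, b_3, b_4), so the sequence has period 48.
291 ≡ 3 (mod 48), hence b_291 = b_3 = 1.

1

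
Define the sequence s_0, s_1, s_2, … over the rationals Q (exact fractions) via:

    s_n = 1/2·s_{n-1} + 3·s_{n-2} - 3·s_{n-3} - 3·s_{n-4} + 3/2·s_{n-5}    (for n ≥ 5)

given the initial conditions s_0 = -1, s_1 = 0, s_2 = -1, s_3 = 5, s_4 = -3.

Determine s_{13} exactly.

116823/256

s_5 = 1/2·-3 + 3·5 + -3·-1 + -3·0 + 3/2·-1 = 15
s_6 = 1/2·15 + 3·-3 + -3·5 + -3·-1 + 3/2·0 = -27/2
s_7 = 1/2·-27/2 + 3·15 + -3·-3 + -3·5 + 3/2·-1 = 123/4
s_8 = 1/2·123/4 + 3·-27/2 + -3·15 + -3·-3 + 3/2·5 = -429/8
s_9 = 1/2·-429/8 + 3·123/4 + -3·-27/2 + -3·15 + 3/2·-3 = 903/16
s_10 = 1/2·903/16 + 3·-429/8 + -3·123/4 + -3·-27/2 + 3/2·15 = -5181/32
s_11 = 1/2·-5181/32 + 3·903/16 + -3·-429/8 + -3·123/4 + 3/2·-27/2 = 8751/64
s_12 = 1/2·8751/64 + 3·-5181/32 + -3·903/16 + -3·-429/8 + 3/2·123/4 = -48597/128
s_13 = 1/2·-48597/128 + 3·8751/64 + -3·-5181/32 + -3·903/16 + 3/2·-429/8 = 116823/256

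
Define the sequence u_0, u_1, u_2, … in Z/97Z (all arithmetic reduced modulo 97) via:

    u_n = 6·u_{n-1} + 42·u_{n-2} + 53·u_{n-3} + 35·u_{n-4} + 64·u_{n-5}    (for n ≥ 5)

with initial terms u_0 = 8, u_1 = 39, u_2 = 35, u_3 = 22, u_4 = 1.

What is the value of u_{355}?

82

u_5 = 6·1 + 42·22 + 53·35 + 35·39 + 64·8 = 6
u_6 = 6·6 + 42·1 + 53·22 + 35·35 + 64·39 = 18
u_7 = 6·18 + 42·6 + 53·1 + 35·22 + 64·35 = 28
u_8 = 6·28 + 42·18 + 53·6 + 35·1 + 64·22 = 66
u_9 = 6·66 + 42·28 + 53·18 + 35·6 + 64·1 = 84
u_10 = 6·84 + 42·66 + 53·28 + 35·18 + 64·6 = 51
Continuing the recurrence:
  u_11 = 55;  u_12 = 65;  u_13 = 54;  u_14 = 35;  u_15 = 54;  u_16 = 72
  u_17 = 32;  u_18 = 89;  u_19 = 27;  u_20 = 29;  u_21 = 16;  u_22 = 51
  u_23 = 38;  u_24 = 44;  u_25 = 92;  u_26 = 45;  u_27 = 2;  u_28 = 80
  u_29 = 61;  u_30 = 43;  u_31 = 19;  u_32 = 30;  u_33 = 36;  u_34 = 35
  u_35 = 36;  u_36 = 40;  u_37 = 94;  u_38 = 18;  u_39 = 73;  u_40 = 83
  u_41 = 86;  u_42 = 64;  u_43 = 74;  u_44 = 38;  u_45 = 15;  u_46 = 63
  u_47 = 8;  u_48 = 49;  u_49 = 39;  u_50 = 61;  u_51 = 86;  u_52 = 0
  u_53 = 94;  u_54 = 53;  u_55 = 25;  u_56 = 58;  u_57 = 28;  u_58 = 63
  u_59 = 68;  u_60 = 20;  u_61 = 46;  u_62 = 84;  u_63 = 14;  u_64 = 44
  u_65 = 46;  u_66 = 20;  u_67 = 65;  u_68 = 90;  u_69 = 26;  u_70 = 64
  u_71 = 4;  u_72 = 51;  u_73 = 60;  u_74 = 22;  u_75 = 85;  u_76 = 59
  u_77 = 75;  u_78 = 15;  u_79 = 80;  u_80 = 77;  u_81 = 57;  u_82 = 46
  u_83 = 35;  u_84 = 77;  u_85 = 41;  u_86 = 20;  u_87 = 4;  u_88 = 18
  u_89 = 36;  u_90 = 46;  u_91 = 88;  u_92 = 16;  u_93 = 9;  u_94 = 89
  u_95 = 24;  u_96 = 75;  u_97 = 45;  u_98 = 41;  u_99 = 37;  u_100 = 51
  u_101 = 29;  u_102 = 56;  u_103 = 28;  u_104 = 62;  u_105 = 65;  u_106 = 49
  u_107 = 10;  u_108 = 19;  u_109 = 62;  u_110 = 9;  u_111 = 70;  u_112 = 54
  u_113 = 46;  u_114 = 61;  u_115 = 38;  u_116 = 55;  u_117 = 40;  u_118 = 40
  u_119 = 78;  u_120 = 89;  u_121 = 83;  u_122 = 11;  u_123 = 76;  u_124 = 38
  u_125 = 91;  u_126 = 33;  u_127 = 86;  u_128 = 18;  u_129 = 28;  u_130 = 45
  u_131 = 53;  u_132 = 29;  u_133 = 30;  u_134 = 8;  u_135 = 14;  u_136 = 15
  u_137 = 31;  u_138 = 72;  u_139 = 39;  u_140 = 17;  u_141 = 35;  u_142 = 26
  u_143 = 61;  u_144 = 2;  u_145 = 57;  u_146 = 19;  u_147 = 11;  u_148 = 2
  u_149 = 15;  u_150 = 26;  u_151 = 68;  u_152 = 62;  u_153 = 21;  u_154 = 56
  u_155 = 12;  u_156 = 68;  u_157 = 47;  u_158 = 94;  u_159 = 58;  u_160 = 41
  u_161 = 81;  u_162 = 37;  u_163 = 69;  u_164 = 59;  u_165 = 2;  u_166 = 16
  u_167 = 39;  u_168 = 24;  u_169 = 74;  u_170 = 36;  u_171 = 1;  u_172 = 46
  u_173 = 47;  u_174 = 18;  u_175 = 69;  u_176 = 0;  u_177 = 2;  u_178 = 32
  u_179 = 60;  u_180 = 18;  u_181 = 29;  u_182 = 23;  u_183 = 56;  u_184 = 34
  u_185 = 25;  u_186 = 29;  u_187 = 56;  u_188 = 87;  u_189 = 90;  u_190 = 77
  u_191 = 59;  u_192 = 49;  u_193 = 51;  u_194 = 75;  u_195 = 57;  u_196 = 46
  u_197 = 23;  u_198 = 19;  u_199 = 31;  u_200 = 89;  u_201 = 93;  u_202 = 25
  u_203 = 16;  u_204 = 19;  u_205 = 4;  u_206 = 58;  u_207 = 94;  u_208 = 51
  u_209 = 51;  u_210 = 16;  u_211 = 12;  u_212 = 93;  u_213 = 72;  u_214 = 68
  u_215 = 8;  u_216 = 73;  u_217 = 46;  u_218 = 84;  u_219 = 73;  u_220 = 62
  u_221 = 10;  u_222 = 1;  u_223 = 3;  u_224 = 60;  u_225 = 7;  u_226 = 1
  u_227 = 60;  u_228 = 58;  u_229 = 22;  u_230 = 23;  u_231 = 92;  u_232 = 18
  u_233 = 70;  u_234 = 20;  u_235 = 73;  u_236 = 60;  u_237 = 37;  u_238 = 54
  u_239 = 66;  u_240 = 48;  u_241 = 96;  u_242 = 66;  u_243 = 31;  u_244 = 79
  u_245 = 66;  u_246 = 37;  u_247 = 74;  u_248 = 60;  u_249 = 88;  u_250 = 73
  u_251 = 50;  u_252 = 25;  u_253 = 41;  u_254 = 8;  u_255 = 11;  u_256 = 54
  u_257 = 74;  u_258 = 88;  u_259 = 23;  u_260 = 68;  u_261 = 56;  u_262 = 5
  u_263 = 7;  u_264 = 88;  u_265 = 27;  u_266 = 34;  u_267 = 68;  u_268 = 5
  u_269 = 13;  u_270 = 20;  u_271 = 55;  u_272 = 81;  u_273 = 72;  u_274 = 36
  u_275 = 68;  u_276 = 63;  u_277 = 42;  u_278 = 51;  u_279 = 5;  u_280 = 91
  u_281 = 37;  u_282 = 52;  u_283 = 40;  u_284 = 33;  u_285 = 16;  u_286 = 30
  u_287 = 54;  u_288 = 36;  u_289 = 53;  u_290 = 73;  u_291 = 40;  u_292 = 64
  u_293 = 4;  u_294 = 12;  u_295 = 4;  u_296 = 11;  u_297 = 62;  u_298 = 73
  u_299 = 71;  u_300 = 47;  u_301 = 16;  u_302 = 37;  u_303 = 66;  u_304 = 63
  u_305 = 46;  u_306 = 9;  u_307 = 12;  u_308 = 5;  u_309 = 57;  u_310 = 82
  u_311 = 73;  u_312 = 86;  u_313 = 58;  u_314 = 88;  u_315 = 96;  u_316 = 90
  u_317 = 86;  u_318 = 74;  u_319 = 67;  u_320 = 96;  u_321 = 77;  u_322 = 37
  u_323 = 8;  u_324 = 42;  u_325 = 39;  u_326 = 12;  u_327 = 85;  u_328 = 19
  u_329 = 31;  u_330 = 63;  u_331 = 28;  u_332 = 86;  u_333 = 57;  u_334 = 24
  u_335 = 80;  u_336 = 96;  u_337 = 0;  u_338 = 53;  u_339 = 42;  u_340 = 94
  u_341 = 29;  u_342 = 55;  u_343 = 43;  u_344 = 92;  u_345 = 82;  u_346 = 37
  u_347 = 84;  u_348 = 57;  u_349 = 39;  u_350 = 43;  u_351 = 40;  u_352 = 38
  u_353 = 82
u_354 = 6·82 + 42·38 + 53·40 + 35·43 + 64·39 = 61
u_355 = 6·61 + 42·82 + 53·38 + 35·40 + 64·43 = 82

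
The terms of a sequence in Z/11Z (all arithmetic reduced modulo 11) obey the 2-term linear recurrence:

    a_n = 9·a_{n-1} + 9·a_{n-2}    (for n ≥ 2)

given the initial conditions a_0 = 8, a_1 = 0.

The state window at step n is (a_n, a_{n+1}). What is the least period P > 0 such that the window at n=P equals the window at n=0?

n=0: window = (8, 0)
n=1: window = (0, 6)
n=2: window = (6, 10)
n=3: window = (10, 1)
n=4: window = (1, 0)
n=5: window = (0, 9)
n=6: window = (9, 4)
n=7: window = (4, 7)
n=8: window = (7, 0)
n=9: window = (0, 8)
n=10: window = (8, 6)
n=11: window = (6, 5)
n=12: window = (5, 0)
n=13: window = (0, 1)
n=14: window = (1, 9)
n=15: window = (9, 2)
n=16: window = (2, 0)
n=17: window = (0, 7)
n=18: window = (7, 8)
n=19: window = (8, 3)
n=20: window = (3, 0)
n=21: window = (0, 5)
n=22: window = (5, 1)
n=23: window = (1, 10)
n=24: window = (10, 0)
n=25: window = (0, 2)
n=26: window = (2, 7)
n=27: window = (7, 4)
n=28: window = (4, 0)
n=29: window = (0, 3)
n=30: window = (3, 5)
n=31: window = (5, 6)
n=32: window = (6, 0)
n=33: window = (0, 10)
n=34: window = (10, 2)
n=35: window = (2, 9)
n=36: window = (9, 0)
n=37: window = (0, 4)
n=38: window = (4, 3)
n=39: window = (3, 8)
n=40: window = (8, 0)
window at n=40 equals window at n=0 → period = 40

40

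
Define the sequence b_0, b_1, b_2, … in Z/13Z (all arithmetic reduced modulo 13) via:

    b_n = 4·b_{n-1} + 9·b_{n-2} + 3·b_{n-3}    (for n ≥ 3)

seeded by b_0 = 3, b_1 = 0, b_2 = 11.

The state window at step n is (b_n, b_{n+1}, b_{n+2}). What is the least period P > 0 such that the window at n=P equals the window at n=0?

n=0: window = (3, 0, 11)
n=1: window = (0, 11, 1)
n=2: window = (11, 1, 12)
n=3: window = (1, 12, 12)
n=4: window = (12, 12, 3)
n=5: window = (12, 3, 0)
n=6: window = (3, 0, 11)
window at n=6 equals window at n=0 → period = 6

6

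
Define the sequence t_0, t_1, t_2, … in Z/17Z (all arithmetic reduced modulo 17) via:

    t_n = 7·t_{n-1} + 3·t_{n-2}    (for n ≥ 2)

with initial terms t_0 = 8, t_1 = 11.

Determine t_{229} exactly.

t_2 = 7·11 + 3·8 = 16
t_3 = 7·16 + 3·11 = 9
t_4 = 7·9 + 3·16 = 9
t_5 = 7·9 + 3·9 = 5
t_6 = 7·5 + 3·9 = 11
t_7 = 7·11 + 3·5 = 7
Continuing the recurrence:
  t_8 = 14;  t_9 = 0;  t_10 = 8;  t_11 = 5;  t_12 = 8;  t_13 = 3
  t_14 = 11;  t_15 = 1;  t_16 = 6;  t_17 = 11;  t_18 = 10;  t_19 = 1
  t_20 = 3;  t_21 = 7;  t_22 = 7;  t_23 = 2;  t_24 = 1;  t_25 = 13
  t_26 = 9;  t_27 = 0;  t_28 = 10;  t_29 = 2;  t_30 = 10;  t_31 = 8
  t_32 = 1;  t_33 = 14;  t_34 = 16;  t_35 = 1;  t_36 = 4;  t_37 = 14
  t_38 = 8;  t_39 = 13;  t_40 = 13;  t_41 = 11;  t_42 = 14;  t_43 = 12
  t_44 = 7;  t_45 = 0;  t_46 = 4;  t_47 = 11;  t_48 = 4;  t_49 = 10
  t_50 = 14;  t_51 = 9;  t_52 = 3;  t_53 = 14;  t_54 = 5;  t_55 = 9
  t_56 = 10;  t_57 = 12;  t_58 = 12;  t_59 = 1;  t_60 = 9;  t_61 = 15
  t_62 = 13;  t_63 = 0;  t_64 = 5;  t_65 = 1;  t_66 = 5;  t_67 = 4
  t_68 = 9;  t_69 = 7;  t_70 = 8;  t_71 = 9;  t_72 = 2;  t_73 = 7
  t_74 = 4;  t_75 = 15;  t_76 = 15;  t_77 = 14;  t_78 = 7;  t_79 = 6
  t_80 = 12;  t_81 = 0;  t_82 = 2;  t_83 = 14;  t_84 = 2;  t_85 = 5
  t_86 = 7;  t_87 = 13;  t_88 = 10;  t_89 = 7;  t_90 = 11;  t_91 = 13
  t_92 = 5;  t_93 = 6;  t_94 = 6;  t_95 = 9;  t_96 = 13;  t_97 = 16
  t_98 = 15;  t_99 = 0;  t_100 = 11;  t_101 = 9;  t_102 = 11;  t_103 = 2
  t_104 = 13;  t_105 = 12;  t_106 = 4;  t_107 = 13;  t_108 = 1;  t_109 = 12
  t_110 = 2;  t_111 = 16;  t_112 = 16;  t_113 = 7;  t_114 = 12;  t_115 = 3
  t_116 = 6;  t_117 = 0;  t_118 = 1;  t_119 = 7;  t_120 = 1;  t_121 = 11
  t_122 = 12;  t_123 = 15;  t_124 = 5;  t_125 = 12;  t_126 = 14;  t_127 = 15
  t_128 = 11;  t_129 = 3;  t_130 = 3;  t_131 = 13;  t_132 = 15;  t_133 = 8
  t_134 = 16;  t_135 = 0;  t_136 = 14;  t_137 = 13;  t_138 = 14;  t_139 = 1
  t_140 = 15;  t_141 = 6;  t_142 = 2;  t_143 = 15;  t_144 = 9;  t_145 = 6
  t_146 = 1;  t_147 = 8;  t_148 = 8;  t_149 = 12;  t_150 = 6;  t_151 = 10
  t_152 = 3;  t_153 = 0;  t_154 = 9;  t_155 = 12;  t_156 = 9;  t_157 = 14
  t_158 = 6;  t_159 = 16;  t_160 = 11;  t_161 = 6;  t_162 = 7;  t_163 = 16
  t_164 = 14;  t_165 = 10;  t_166 = 10;  t_167 = 15;  t_168 = 16;  t_169 = 4
  t_170 = 8;  t_171 = 0;  t_172 = 7;  t_173 = 15;  t_174 = 7;  t_175 = 9
  t_176 = 16;  t_177 = 3;  t_178 = 1;  t_179 = 16;  t_180 = 13;  t_181 = 3
  t_182 = 9;  t_183 = 4;  t_184 = 4;  t_185 = 6;  t_186 = 3;  t_187 = 5
  t_188 = 10;  t_189 = 0;  t_190 = 13;  t_191 = 6;  t_192 = 13;  t_193 = 7
  t_194 = 3;  t_195 = 8;  t_196 = 14;  t_197 = 3;  t_198 = 12;  t_199 = 8
  t_200 = 7;  t_201 = 5;  t_202 = 5;  t_203 = 16;  t_204 = 8;  t_205 = 2
  t_206 = 4;  t_207 = 0;  t_208 = 12;  t_209 = 16;  t_210 = 12;  t_211 = 13
  t_212 = 8;  t_213 = 10;  t_214 = 9;  t_215 = 8;  t_216 = 15;  t_217 = 10
  t_218 = 13;  t_219 = 2;  t_220 = 2;  t_221 = 3;  t_222 = 10;  t_223 = 11
  t_224 = 5;  t_225 = 0;  t_226 = 15;  t_227 = 3
t_228 = 7·3 + 3·15 = 15
t_229 = 7·15 + 3·3 = 12

12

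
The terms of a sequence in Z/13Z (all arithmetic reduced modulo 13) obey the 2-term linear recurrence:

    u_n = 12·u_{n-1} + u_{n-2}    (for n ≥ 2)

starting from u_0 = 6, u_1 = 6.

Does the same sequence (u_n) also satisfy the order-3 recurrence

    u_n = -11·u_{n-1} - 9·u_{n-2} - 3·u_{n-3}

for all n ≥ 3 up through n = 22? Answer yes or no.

Terms u_0..u_22: 6, 6, 0, 6, 7, 12, 8, 4, 4, 0, 4, 9, 8, 1, 7, 7, 0, 7, 6, 1, 5, 9, 9
n=3: candidate gives 6, actual u_3 = 6 ✓
n=4: candidate gives 7, actual u_4 = 7 ✓
n=5: candidate gives 12, actual u_5 = 12 ✓
n=6: candidate gives 8, actual u_6 = 8 ✓
n=7: candidate gives 4, actual u_7 = 4 ✓
n=8: candidate gives 4, actual u_8 = 4 ✓
n=9: candidate gives 0, actual u_9 = 0 ✓
n=10: candidate gives 4, actual u_10 = 4 ✓
n=11: candidate gives 9, actual u_11 = 9 ✓
n=12: candidate gives 8, actual u_12 = 8 ✓
n=13: candidate gives 1, actual u_13 = 1 ✓
n=14: candidate gives 7, actual u_14 = 7 ✓
n=15: candidate gives 7, actual u_15 = 7 ✓
n=16: candidate gives 0, actual u_16 = 0 ✓
n=17: candidate gives 7, actual u_17 = 7 ✓
n=18: candidate gives 6, actual u_18 = 6 ✓
n=19: candidate gives 1, actual u_19 = 1 ✓
n=20: candidate gives 5, actual u_20 = 5 ✓
n=21: candidate gives 9, actual u_21 = 9 ✓
n=22: candidate gives 9, actual u_22 = 9 ✓

yes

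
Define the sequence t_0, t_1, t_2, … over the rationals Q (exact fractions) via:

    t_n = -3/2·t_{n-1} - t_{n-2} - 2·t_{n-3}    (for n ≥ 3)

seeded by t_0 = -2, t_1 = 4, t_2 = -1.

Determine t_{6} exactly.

-245/16

t_3 = -3/2·-1 + -1·4 + -2·-2 = 3/2
t_4 = -3/2·3/2 + -1·-1 + -2·4 = -37/4
t_5 = -3/2·-37/4 + -1·3/2 + -2·-1 = 115/8
t_6 = -3/2·115/8 + -1·-37/4 + -2·3/2 = -245/16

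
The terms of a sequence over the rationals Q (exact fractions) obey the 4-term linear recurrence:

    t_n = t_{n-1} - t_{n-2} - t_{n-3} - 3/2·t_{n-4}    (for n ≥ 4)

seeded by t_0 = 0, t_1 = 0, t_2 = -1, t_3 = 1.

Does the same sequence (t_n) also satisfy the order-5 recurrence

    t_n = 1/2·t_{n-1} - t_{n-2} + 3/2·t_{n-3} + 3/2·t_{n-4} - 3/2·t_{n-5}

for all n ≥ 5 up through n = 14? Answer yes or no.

Terms t_0..t_14: 0, 0, -1, 1, 2, 2, 1/2, -5, -21/2, -9, 23/4, 131/4, 207/4, 107/4, -531/8
n=5: candidate gives -3/2, actual t_5 = 2 ✗

no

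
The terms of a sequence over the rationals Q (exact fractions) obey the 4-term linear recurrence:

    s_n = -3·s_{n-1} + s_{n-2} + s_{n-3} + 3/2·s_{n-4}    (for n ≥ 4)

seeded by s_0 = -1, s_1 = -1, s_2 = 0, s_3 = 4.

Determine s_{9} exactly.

s_4 = -3·4 + 1·0 + 1·-1 + 3/2·-1 = -29/2
s_5 = -3·-29/2 + 1·4 + 1·0 + 3/2·-1 = 46
s_6 = -3·46 + 1·-29/2 + 1·4 + 3/2·0 = -297/2
s_7 = -3·-297/2 + 1·46 + 1·-29/2 + 3/2·4 = 483
s_8 = -3·483 + 1·-297/2 + 1·46 + 3/2·-29/2 = -6293/4
s_9 = -3·-6293/4 + 1·483 + 1·-297/2 + 3/2·46 = 20493/4

20493/4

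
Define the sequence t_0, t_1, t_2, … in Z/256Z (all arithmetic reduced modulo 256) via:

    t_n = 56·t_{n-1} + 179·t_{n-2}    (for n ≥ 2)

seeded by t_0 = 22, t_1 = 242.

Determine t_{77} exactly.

t_2 = 56·242 + 179·22 = 82
t_3 = 56·82 + 179·242 = 38
t_4 = 56·38 + 179·82 = 166
t_5 = 56·166 + 179·38 = 226
t_6 = 56·226 + 179·166 = 130
t_7 = 56·130 + 179·226 = 118
t_8 = 56·118 + 179·130 = 182
t_9 = 56·182 + 179·118 = 82
t_10 = 56·82 + 179·182 = 50
t_11 = 56·50 + 179·82 = 70
t_12 = 56·70 + 179·50 = 70
t_13 = 56·70 + 179·70 = 66
t_14 = 56·66 + 179·70 = 98
t_15 = 56·98 + 179·66 = 150
t_16 = 56·150 + 179·98 = 86
t_17 = 56·86 + 179·150 = 178
t_18 = 56·178 + 179·86 = 18
t_19 = 56·18 + 179·178 = 102
t_20 = 56·102 + 179·18 = 230
t_21 = 56·230 + 179·102 = 162
t_22 = 56·162 + 179·230 = 66
t_23 = 56·66 + 179·162 = 182
t_24 = 56·182 + 179·66 = 246
t_25 = 56·246 + 179·182 = 18
t_26 = 56·18 + 179·246 = 242
t_27 = 56·242 + 179·18 = 134
t_28 = 56·134 + 179·242 = 134
t_29 = 56·134 + 179·134 = 2
t_30 = 56·2 + 179·134 = 34
t_31 = 56·34 + 179·2 = 214
t_32 = 56·214 + 179·34 = 150
t_33 = 56·150 + 179·214 = 114
t_34 = 56·114 + 179·150 = 210
t_35 = 56·210 + 179·114 = 166
t_36 = 56·166 + 179·210 = 38
t_37 = 56·38 + 179·166 = 98
t_38 = 56·98 + 179·38 = 2
t_39 = 56·2 + 179·98 = 246
t_40 = 56·246 + 179·2 = 54
t_41 = 56·54 + 179·246 = 210
t_42 = 56·210 + 179·54 = 178
t_43 = 56·178 + 179·210 = 198
t_44 = 56·198 + 179·178 = 198
t_45 = 56·198 + 179·198 = 194
t_46 = 56·194 + 179·198 = 226
t_47 = 56·226 + 179·194 = 22
t_48 = 56·22 + 179·226 = 214
t_49 = 56·214 + 179·22 = 50
t_50 = 56·50 + 179·214 = 146
t_51 = 56·146 + 179·50 = 230
t_52 = 56·230 + 179·146 = 102
t_53 = 56·102 + 179·230 = 34
t_54 = 56·34 + 179·102 = 194
t_55 = 56·194 + 179·34 = 54
t_56 = 56·54 + 179·194 = 118
t_57 = 56·118 + 179·54 = 146
t_58 = 56·146 + 179·118 = 114
t_59 = 56·114 + 179·146 = 6
t_60 = 56·6 + 179·114 = 6
t_61 = 56·6 + 179·6 = 130
t_62 = 56·130 + 179·6 = 162
t_63 = 56·162 + 179·130 = 86
t_64 = 56·86 + 179·162 = 22
t_65 = 56·22 + 179·86 = 242
t_66 = 56·242 + 179·22 = 82
t_67 = 56·82 + 179·242 = 38
t_68 = 56·38 + 179·82 = 166
t_69 = 56·166 + 179·38 = 226
t_70 = 56·226 + 179·166 = 130
t_71 = 56·130 + 179·226 = 118
t_72 = 56·118 + 179·130 = 182
t_73 = 56·182 + 179·118 = 82
t_74 = 56·82 + 179·182 = 50
t_75 = 56·50 + 179·82 = 70
t_76 = 56·70 + 179·50 = 70
t_77 = 56·70 + 179·70 = 66

66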